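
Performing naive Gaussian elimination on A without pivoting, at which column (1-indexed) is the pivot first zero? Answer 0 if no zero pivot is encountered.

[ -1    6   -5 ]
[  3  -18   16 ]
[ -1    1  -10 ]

Naive forward elimination:
R2 <- R2 - (-3)*R1:  [ 0  0  1 ]
R3 <- R3 - (1)*R1:  [  0  -5  -5 ]
Matrix at this point:
[ -1   6  -5 ]
[  0   0   1 ]
[  0  -5  -5 ]
Pivot entry (2,2) is zero but row 3 has -5 in column 2 -> naive elimination stops; a row interchange (e.g. R2 <-> R3) would be required here.

first zero-pivot column = 2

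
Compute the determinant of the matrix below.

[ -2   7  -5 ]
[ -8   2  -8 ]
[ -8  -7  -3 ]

det(A) = 44

Forward elimination:
R2 <- R2 - (4)*R1:  [   0  -26   12 ]
R3 <- R3 - (4)*R1:  [   0  -35   17 ]
R3 <- R3 - (35/26)*R2:  [     0      0  11/13 ]
Upper-triangular form:
[ -2    7     -5 ]
[  0  -26     12 ]
[  0    0  11/13 ]
det(A) = (-1)^0 * (-2) * (-26) * (11/13) = 44  (0 row swaps -> sign +1)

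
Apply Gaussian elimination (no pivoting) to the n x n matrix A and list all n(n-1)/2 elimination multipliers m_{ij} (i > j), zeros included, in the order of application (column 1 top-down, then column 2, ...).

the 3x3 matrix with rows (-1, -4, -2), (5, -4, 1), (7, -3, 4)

multipliers: -5, -7, 31/24

Forward elimination:
R2 <- R2 - (-5)*R1:  [   0  -24   -9 ]
R3 <- R3 - (-7)*R1:  [   0  -31  -10 ]
R3 <- R3 - (31/24)*R2:  [    0     0  13/8 ]
Multipliers (in order of application): m_{21} = -5, m_{31} = -7, m_{32} = 31/24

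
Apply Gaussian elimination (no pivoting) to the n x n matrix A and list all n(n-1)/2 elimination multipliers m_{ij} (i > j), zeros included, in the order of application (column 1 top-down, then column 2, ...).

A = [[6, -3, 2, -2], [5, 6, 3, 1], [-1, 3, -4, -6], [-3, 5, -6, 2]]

Forward elimination:
R2 <- R2 - (5/6)*R1:  [    0  17/2   4/3   8/3 ]
R3 <- R3 - (-1/6)*R1:  [     0    5/2  -11/3  -19/3 ]
R4 <- R4 - (-1/2)*R1:  [   0  7/2   -5    1 ]
R3 <- R3 - (5/17)*R2:  [       0        0   -69/17  -121/17 ]
R4 <- R4 - (7/17)*R2:  [       0        0  -283/51    -5/51 ]
R4 <- R4 - (283/207)*R3:  [        0         0         0  1994/207 ]
Multipliers (in order of application): m_{21} = 5/6, m_{31} = -1/6, m_{41} = -1/2, m_{32} = 5/17, m_{42} = 7/17, m_{43} = 283/207

multipliers: 5/6, -1/6, -1/2, 5/17, 7/17, 283/207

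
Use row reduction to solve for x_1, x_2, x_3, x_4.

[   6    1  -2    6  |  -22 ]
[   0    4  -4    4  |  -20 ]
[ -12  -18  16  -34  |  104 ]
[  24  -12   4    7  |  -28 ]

Forward elimination on [A|b]:
R3 <- R3 - (-2)*R1:  [   0  -16   12  -22   60 ]
R4 <- R4 - (4)*R1:  [   0  -16   12  -17   60 ]
R3 <- R3 - (-4)*R2:  [   0    0   -4   -6  -20 ]
R4 <- R4 - (-4)*R2:  [   0    0   -4   -1  -20 ]
R4 <- R4 - (1)*R3:  [ 0  0  0  5  0 ]
Row echelon form:
[ 6  1  -2   6  |  -22 ]
[ 0  4  -4   4  |  -20 ]
[ 0  0  -4  -6  |  -20 ]
[ 0  0   0   5  |    0 ]
Back-substitution:
x_4 = (0) / 5 = 0
x_3 = (-20 - (-6)*(0)) / -4 = 5
x_2 = (-20 - (-4)*(5) - (4)*(0)) / 4 = 0
x_1 = (-22 - (1)*(0) - (-2)*(5) - (6)*(0)) / 6 = -2

(-2, 0, 5, 0)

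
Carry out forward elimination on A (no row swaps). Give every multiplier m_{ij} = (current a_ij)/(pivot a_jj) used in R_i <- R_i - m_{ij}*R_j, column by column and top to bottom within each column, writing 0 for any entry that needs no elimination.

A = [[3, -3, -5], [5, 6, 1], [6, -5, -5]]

multipliers: 5/3, 2, 1/11

Forward elimination:
R2 <- R2 - (5/3)*R1:  [    0    11  28/3 ]
R3 <- R3 - (2)*R1:  [ 0  1  5 ]
R3 <- R3 - (1/11)*R2:  [      0       0  137/33 ]
Multipliers (in order of application): m_{21} = 5/3, m_{31} = 2, m_{32} = 1/11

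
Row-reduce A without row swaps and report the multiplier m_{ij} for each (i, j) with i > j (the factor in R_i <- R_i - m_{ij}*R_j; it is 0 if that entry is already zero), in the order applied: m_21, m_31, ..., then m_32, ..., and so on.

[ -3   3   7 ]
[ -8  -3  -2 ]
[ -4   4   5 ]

multipliers: 8/3, 4/3, 0

Forward elimination:
R2 <- R2 - (8/3)*R1:  [     0    -11  -62/3 ]
R3 <- R3 - (4/3)*R1:  [     0      0  -13/3 ]
R3: entry in column 2 is already 0 -> m_{32} = 0 (no row operation needed)
Multipliers (in order of application): m_{21} = 8/3, m_{31} = 4/3, m_{32} = 0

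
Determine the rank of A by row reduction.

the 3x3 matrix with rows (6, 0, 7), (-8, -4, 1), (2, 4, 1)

Row reduction:
R2 <- R2 - (-4/3)*R1:  [    0    -4  31/3 ]
R3 <- R3 - (1/3)*R1:  [    0     4  -4/3 ]
R3 <- R3 - (-1)*R2:  [ 0  0  9 ]
Row echelon form:
[ 6   0     7 ]
[ 0  -4  31/3 ]
[ 0   0     9 ]
Nonzero rows / pivot columns: 3

rank(A) = 3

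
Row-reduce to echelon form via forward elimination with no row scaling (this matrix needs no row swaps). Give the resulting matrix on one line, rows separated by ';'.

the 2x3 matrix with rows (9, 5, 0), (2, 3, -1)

REF = [9 5 0; 0 17/9 -1]

Forward elimination:
R2 <- R2 - (2/9)*R1:  [    0  17/9    -1 ]
Row echelon form:
[ 9     5   0 ]
[ 0  17/9  -1 ]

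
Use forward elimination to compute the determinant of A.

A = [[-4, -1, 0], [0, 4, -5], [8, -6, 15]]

det(A) = -80

Forward elimination:
R3 <- R3 - (-2)*R1:  [  0  -8  15 ]
R3 <- R3 - (-2)*R2:  [ 0  0  5 ]
Upper-triangular form:
[ -4  -1   0 ]
[  0   4  -5 ]
[  0   0   5 ]
det(A) = (-1)^0 * (-4) * (4) * (5) = -80  (0 row swaps -> sign +1)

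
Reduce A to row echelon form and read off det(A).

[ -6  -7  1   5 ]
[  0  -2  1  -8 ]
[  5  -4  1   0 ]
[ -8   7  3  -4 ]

Forward elimination:
R3 <- R3 - (-5/6)*R1:  [     0  -59/6   11/6   25/6 ]
R4 <- R4 - (4/3)*R1:  [     0   49/3    5/3  -32/3 ]
R3 <- R3 - (59/12)*R2:  [      0       0  -37/12    87/2 ]
R4 <- R4 - (-49/6)*R2:  [    0     0  59/6   -76 ]
R4 <- R4 - (-118/37)*R3:  [       0        0        0  2321/37 ]
Upper-triangular form:
[ -6  -7       1        5 ]
[  0  -2       1       -8 ]
[  0   0  -37/12     87/2 ]
[  0   0       0  2321/37 ]
det(A) = (-1)^0 * (-6) * (-2) * (-37/12) * (2321/37) = -2321  (0 row swaps -> sign +1)

det(A) = -2321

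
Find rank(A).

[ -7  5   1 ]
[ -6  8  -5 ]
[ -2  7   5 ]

rank(A) = 3

Row reduction:
R2 <- R2 - (6/7)*R1:  [     0   26/7  -41/7 ]
R3 <- R3 - (2/7)*R1:  [    0  39/7  33/7 ]
R3 <- R3 - (3/2)*R2:  [    0     0  27/2 ]
Row echelon form:
[ -7     5      1 ]
[  0  26/7  -41/7 ]
[  0     0   27/2 ]
Nonzero rows / pivot columns: 3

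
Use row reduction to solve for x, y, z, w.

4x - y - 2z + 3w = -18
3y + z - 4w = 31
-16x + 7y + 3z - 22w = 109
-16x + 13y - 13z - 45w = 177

(1, 4, 3, -4)

Forward elimination on [A|b]:
R3 <- R3 - (-4)*R1:  [   0    3   -5  -10   37 ]
R4 <- R4 - (-4)*R1:  [   0    9  -21  -33  105 ]
R3 <- R3 - (1)*R2:  [  0   0  -6  -6   6 ]
R4 <- R4 - (3)*R2:  [   0    0  -24  -21   12 ]
R4 <- R4 - (4)*R3:  [   0    0    0    3  -12 ]
Row echelon form:
[ 4  -1  -2   3  |  -18 ]
[ 0   3   1  -4  |   31 ]
[ 0   0  -6  -6  |    6 ]
[ 0   0   0   3  |  -12 ]
Back-substitution:
w = (-12) / 3 = -4
z = (6 - (-6)*(-4)) / -6 = 3
y = (31 - (1)*(3) - (-4)*(-4)) / 3 = 4
x = (-18 - (-1)*(4) - (-2)*(3) - (3)*(-4)) / 4 = 1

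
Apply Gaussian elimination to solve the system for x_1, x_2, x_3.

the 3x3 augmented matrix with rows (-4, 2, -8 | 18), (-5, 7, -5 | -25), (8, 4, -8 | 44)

Forward elimination on [A|b]:
R2 <- R2 - (5/4)*R1:  [     0    9/2      5  -95/2 ]
R3 <- R3 - (-2)*R1:  [   0    8  -24   80 ]
R3 <- R3 - (16/9)*R2:  [      0       0  -296/9  1480/9 ]
Row echelon form:
[ -4    2      -8  |      18 ]
[  0  9/2       5  |   -95/2 ]
[  0    0  -296/9  |  1480/9 ]
Back-substitution:
x_3 = (1480/9) / (-296/9) = -5
x_2 = (-95/2 - (5)*(-5)) / (9/2) = -5
x_1 = (18 - (2)*(-5) - (-8)*(-5)) / -4 = 3

(3, -5, -5)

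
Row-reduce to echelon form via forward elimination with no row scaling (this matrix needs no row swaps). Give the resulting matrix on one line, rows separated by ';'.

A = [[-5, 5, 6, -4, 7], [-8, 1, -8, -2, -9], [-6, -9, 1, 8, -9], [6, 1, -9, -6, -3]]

Forward elimination:
R2 <- R2 - (8/5)*R1:  [      0      -7   -88/5    22/5  -101/5 ]
R3 <- R3 - (6/5)*R1:  [     0    -15  -31/5   64/5  -87/5 ]
R4 <- R4 - (-6/5)*R1:  [     0      7   -9/5  -54/5   27/5 ]
R3 <- R3 - (15/7)*R2:  [       0        0  1103/35   118/35   906/35 ]
R4 <- R4 - (-1)*R2:  [     0      0  -97/5  -32/5  -74/5 ]
R4 <- R4 - (-679/1103)*R3:  [          0           0           0  -4770/1103   1252/1103 ]
Row echelon form:
[ -5   5        6          -4          7 ]
[  0  -7    -88/5        22/5     -101/5 ]
[  0   0  1103/35      118/35     906/35 ]
[  0   0        0  -4770/1103  1252/1103 ]

REF = [-5 5 6 -4 7; 0 -7 -88/5 22/5 -101/5; 0 0 1103/35 118/35 906/35; 0 0 0 -4770/1103 1252/1103]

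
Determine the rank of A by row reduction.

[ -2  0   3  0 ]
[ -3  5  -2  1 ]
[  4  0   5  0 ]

rank(A) = 3

Row reduction:
R2 <- R2 - (3/2)*R1:  [     0      5  -13/2      1 ]
R3 <- R3 - (-2)*R1:  [  0   0  11   0 ]
Row echelon form:
[ -2  0      3  0 ]
[  0  5  -13/2  1 ]
[  0  0     11  0 ]
Nonzero rows / pivot columns: 3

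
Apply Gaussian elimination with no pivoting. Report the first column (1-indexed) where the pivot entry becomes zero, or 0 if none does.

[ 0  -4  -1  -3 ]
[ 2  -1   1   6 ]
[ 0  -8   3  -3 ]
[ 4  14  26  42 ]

Naive forward elimination:
Pivot entry (1,1) is zero but row 2 has 2 in column 1 -> naive elimination stops; a row interchange (e.g. R1 <-> R2) would be required here.

first zero-pivot column = 1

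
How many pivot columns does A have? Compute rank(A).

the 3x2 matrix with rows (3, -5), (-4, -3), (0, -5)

rank(A) = 2

Row reduction:
R2 <- R2 - (-4/3)*R1:  [     0  -29/3 ]
R3 <- R3 - (15/29)*R2:  [ 0  0 ]
Row echelon form:
[ 3     -5 ]
[ 0  -29/3 ]
[ 0      0 ]
Nonzero rows / pivot columns: 2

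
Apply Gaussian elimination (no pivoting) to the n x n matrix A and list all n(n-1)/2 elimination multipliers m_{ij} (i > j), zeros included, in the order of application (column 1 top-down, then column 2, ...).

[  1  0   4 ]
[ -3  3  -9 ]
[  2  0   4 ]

multipliers: -3, 2, 0

Forward elimination:
R2 <- R2 - (-3)*R1:  [ 0  3  3 ]
R3 <- R3 - (2)*R1:  [  0   0  -4 ]
R3: entry in column 2 is already 0 -> m_{32} = 0 (no row operation needed)
Multipliers (in order of application): m_{21} = -3, m_{31} = 2, m_{32} = 0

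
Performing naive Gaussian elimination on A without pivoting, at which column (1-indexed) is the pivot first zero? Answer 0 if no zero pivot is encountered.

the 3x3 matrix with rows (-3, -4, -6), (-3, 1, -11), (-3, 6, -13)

Naive forward elimination:
R2 <- R2 - (1)*R1:  [  0   5  -5 ]
R3 <- R3 - (1)*R1:  [  0  10  -7 ]
R3 <- R3 - (2)*R2:  [ 0  0  3 ]
All pivots nonzero; naive elimination completes without hitting a zero pivot.

first zero-pivot column = 0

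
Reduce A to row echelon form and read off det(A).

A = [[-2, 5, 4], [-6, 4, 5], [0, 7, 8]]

Forward elimination:
R2 <- R2 - (3)*R1:  [   0  -11   -7 ]
R3 <- R3 - (-7/11)*R2:  [     0      0  39/11 ]
Upper-triangular form:
[ -2    5      4 ]
[  0  -11     -7 ]
[  0    0  39/11 ]
det(A) = (-1)^0 * (-2) * (-11) * (39/11) = 78  (0 row swaps -> sign +1)

det(A) = 78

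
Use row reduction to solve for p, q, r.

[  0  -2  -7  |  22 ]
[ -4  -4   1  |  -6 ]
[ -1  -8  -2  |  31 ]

(5, -4, -2)

Forward elimination on [A|b]:
R1 <-> R2   (pivot in column 1 was zero)
[ -4  -4   1  -6 ]
[  0  -2  -7  22 ]
[ -1  -8  -2  31 ]
R3 <- R3 - (1/4)*R1:  [    0    -7  -9/4  65/2 ]
R3 <- R3 - (7/2)*R2:  [     0      0   89/4  -89/2 ]
Row echelon form:
[ -4  -4     1  |     -6 ]
[  0  -2    -7  |     22 ]
[  0   0  89/4  |  -89/2 ]
Back-substitution:
r = (-89/2) / (89/4) = -2
q = (22 - (-7)*(-2)) / -2 = -4
p = (-6 - (-4)*(-4) - (1)*(-2)) / -4 = 5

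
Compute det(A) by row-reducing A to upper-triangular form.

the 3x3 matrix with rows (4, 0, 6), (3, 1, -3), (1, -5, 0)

Forward elimination:
R2 <- R2 - (3/4)*R1:  [     0      1  -15/2 ]
R3 <- R3 - (1/4)*R1:  [    0    -5  -3/2 ]
R3 <- R3 - (-5)*R2:  [   0    0  -39 ]
Upper-triangular form:
[ 4  0      6 ]
[ 0  1  -15/2 ]
[ 0  0    -39 ]
det(A) = (-1)^0 * (4) * (1) * (-39) = -156  (0 row swaps -> sign +1)

det(A) = -156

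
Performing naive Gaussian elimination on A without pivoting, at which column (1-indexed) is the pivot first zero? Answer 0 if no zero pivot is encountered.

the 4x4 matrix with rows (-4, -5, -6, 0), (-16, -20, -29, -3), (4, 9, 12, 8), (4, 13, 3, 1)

first zero-pivot column = 2

Naive forward elimination:
R2 <- R2 - (4)*R1:  [  0   0  -5  -3 ]
R3 <- R3 - (-1)*R1:  [ 0  4  6  8 ]
R4 <- R4 - (-1)*R1:  [  0   8  -3   1 ]
Matrix at this point:
[ -4  -5  -6   0 ]
[  0   0  -5  -3 ]
[  0   4   6   8 ]
[  0   8  -3   1 ]
Pivot entry (2,2) is zero but row 3 has 4 in column 2 -> naive elimination stops; a row interchange (e.g. R2 <-> R3) would be required here.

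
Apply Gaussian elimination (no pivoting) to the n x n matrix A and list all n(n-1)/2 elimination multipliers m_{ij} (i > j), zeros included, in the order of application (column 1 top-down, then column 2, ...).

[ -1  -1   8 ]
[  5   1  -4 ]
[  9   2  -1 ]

Forward elimination:
R2 <- R2 - (-5)*R1:  [  0  -4  36 ]
R3 <- R3 - (-9)*R1:  [  0  -7  71 ]
R3 <- R3 - (7/4)*R2:  [ 0  0  8 ]
Multipliers (in order of application): m_{21} = -5, m_{31} = -9, m_{32} = 7/4

multipliers: -5, -9, 7/4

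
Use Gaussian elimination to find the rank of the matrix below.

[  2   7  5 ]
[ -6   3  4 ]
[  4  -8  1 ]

Row reduction:
R2 <- R2 - (-3)*R1:  [  0  24  19 ]
R3 <- R3 - (2)*R1:  [   0  -22   -9 ]
R3 <- R3 - (-11/12)*R2:  [      0       0  101/12 ]
Row echelon form:
[ 2   7       5 ]
[ 0  24      19 ]
[ 0   0  101/12 ]
Nonzero rows / pivot columns: 3

rank(A) = 3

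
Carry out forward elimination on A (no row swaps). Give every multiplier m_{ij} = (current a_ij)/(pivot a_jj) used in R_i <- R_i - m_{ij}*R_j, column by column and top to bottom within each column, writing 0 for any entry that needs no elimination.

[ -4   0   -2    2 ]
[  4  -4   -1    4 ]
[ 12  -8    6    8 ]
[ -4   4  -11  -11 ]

Forward elimination:
R2 <- R2 - (-1)*R1:  [  0  -4  -3   6 ]
R3 <- R3 - (-3)*R1:  [  0  -8   0  14 ]
R4 <- R4 - (1)*R1:  [   0    4   -9  -13 ]
R3 <- R3 - (2)*R2:  [ 0  0  6  2 ]
R4 <- R4 - (-1)*R2:  [   0    0  -12   -7 ]
R4 <- R4 - (-2)*R3:  [  0   0   0  -3 ]
Multipliers (in order of application): m_{21} = -1, m_{31} = -3, m_{41} = 1, m_{32} = 2, m_{42} = -1, m_{43} = -2

multipliers: -1, -3, 1, 2, -1, -2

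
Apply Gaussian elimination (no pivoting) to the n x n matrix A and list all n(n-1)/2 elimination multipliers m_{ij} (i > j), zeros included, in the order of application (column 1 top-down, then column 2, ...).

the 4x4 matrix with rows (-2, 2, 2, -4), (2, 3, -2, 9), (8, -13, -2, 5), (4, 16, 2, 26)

Forward elimination:
R2 <- R2 - (-1)*R1:  [ 0  5  0  5 ]
R3 <- R3 - (-4)*R1:  [   0   -5    6  -11 ]
R4 <- R4 - (-2)*R1:  [  0  20   6  18 ]
R3 <- R3 - (-1)*R2:  [  0   0   6  -6 ]
R4 <- R4 - (4)*R2:  [  0   0   6  -2 ]
R4 <- R4 - (1)*R3:  [ 0  0  0  4 ]
Multipliers (in order of application): m_{21} = -1, m_{31} = -4, m_{41} = -2, m_{32} = -1, m_{42} = 4, m_{43} = 1

multipliers: -1, -4, -2, -1, 4, 1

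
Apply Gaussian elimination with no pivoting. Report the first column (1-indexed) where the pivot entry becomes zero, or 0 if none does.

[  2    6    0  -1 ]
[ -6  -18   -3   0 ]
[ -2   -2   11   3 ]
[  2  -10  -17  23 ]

first zero-pivot column = 2

Naive forward elimination:
R2 <- R2 - (-3)*R1:  [  0   0  -3  -3 ]
R3 <- R3 - (-1)*R1:  [  0   4  11   2 ]
R4 <- R4 - (1)*R1:  [   0  -16  -17   24 ]
Matrix at this point:
[ 2    6    0  -1 ]
[ 0    0   -3  -3 ]
[ 0    4   11   2 ]
[ 0  -16  -17  24 ]
Pivot entry (2,2) is zero but row 3 has 4 in column 2 -> naive elimination stops; a row interchange (e.g. R2 <-> R3) would be required here.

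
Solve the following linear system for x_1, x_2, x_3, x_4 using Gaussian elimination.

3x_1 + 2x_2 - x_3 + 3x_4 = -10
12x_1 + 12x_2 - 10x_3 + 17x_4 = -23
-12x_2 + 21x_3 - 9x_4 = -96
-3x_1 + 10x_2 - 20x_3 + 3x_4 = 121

(-2, 3, -5, -5)

Forward elimination on [A|b]:
R2 <- R2 - (4)*R1:  [  0   4  -6   5  17 ]
R4 <- R4 - (-1)*R1:  [   0   12  -21    6  111 ]
R3 <- R3 - (-3)*R2:  [   0    0    3    6  -45 ]
R4 <- R4 - (3)*R2:  [  0   0  -3  -9  60 ]
R4 <- R4 - (-1)*R3:  [  0   0   0  -3  15 ]
Row echelon form:
[ 3  2  -1   3  |  -10 ]
[ 0  4  -6   5  |   17 ]
[ 0  0   3   6  |  -45 ]
[ 0  0   0  -3  |   15 ]
Back-substitution:
x_4 = (15) / -3 = -5
x_3 = (-45 - (6)*(-5)) / 3 = -5
x_2 = (17 - (-6)*(-5) - (5)*(-5)) / 4 = 3
x_1 = (-10 - (2)*(3) - (-1)*(-5) - (3)*(-5)) / 3 = -2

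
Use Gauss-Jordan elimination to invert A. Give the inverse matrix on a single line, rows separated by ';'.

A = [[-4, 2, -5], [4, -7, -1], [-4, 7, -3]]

inverse = [-7/20 29/80 37/80; -1/5 1/10 3/10; 0 -1/4 -1/4]

Gauss-Jordan on [A | I]:
R1 <- (1/-4)*R1:  [    1  -1/2   5/4  |  -1/4     0     0 ]
R2 <- R2 - (4)*R1:  [  0  -5  -6  |   1   1   0 ]
R3 <- R3 - (-4)*R1:  [  0   5   2  |  -1   0   1 ]
R2 <- (1/-5)*R2:  [    0     1   6/5  |  -1/5  -1/5     0 ]
R1 <- R1 - (-1/2)*R2:  [     1      0  37/20  |  -7/20  -1/10      0 ]
R3 <- R3 - (5)*R2:  [  0   0  -4  |   0   1   1 ]
R3 <- (1/-4)*R3:  [    0     0     1  |     0  -1/4  -1/4 ]
R1 <- R1 - (37/20)*R3:  [     1      0      0  |  -7/20  29/80  37/80 ]
R2 <- R2 - (6/5)*R3:  [    0     1     0  |  -1/5  1/10  3/10 ]
Right block of [I | A^{-1}] is the inverse:
[ -7/20  29/80  37/80 ]
[  -1/5   1/10   3/10 ]
[     0   -1/4   -1/4 ]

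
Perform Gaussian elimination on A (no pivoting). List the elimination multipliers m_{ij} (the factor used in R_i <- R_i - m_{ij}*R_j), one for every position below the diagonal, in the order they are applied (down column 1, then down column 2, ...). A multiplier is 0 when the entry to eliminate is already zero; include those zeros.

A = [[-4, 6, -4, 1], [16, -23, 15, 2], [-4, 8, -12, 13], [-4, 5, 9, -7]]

Forward elimination:
R2 <- R2 - (-4)*R1:  [  0   1  -1   6 ]
R3 <- R3 - (1)*R1:  [  0   2  -8  12 ]
R4 <- R4 - (1)*R1:  [  0  -1  13  -8 ]
R3 <- R3 - (2)*R2:  [  0   0  -6   0 ]
R4 <- R4 - (-1)*R2:  [  0   0  12  -2 ]
R4 <- R4 - (-2)*R3:  [  0   0   0  -2 ]
Multipliers (in order of application): m_{21} = -4, m_{31} = 1, m_{41} = 1, m_{32} = 2, m_{42} = -1, m_{43} = -2

multipliers: -4, 1, 1, 2, -1, -2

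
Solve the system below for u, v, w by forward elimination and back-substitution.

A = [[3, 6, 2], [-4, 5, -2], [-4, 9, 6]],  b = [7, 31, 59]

(-5, 3, 2)

Forward elimination on [A|b]:
R2 <- R2 - (-4/3)*R1:  [     0     13    2/3  121/3 ]
R3 <- R3 - (-4/3)*R1:  [     0     17   26/3  205/3 ]
R3 <- R3 - (17/13)*R2:  [      0       0  304/39  608/39 ]
Row echelon form:
[ 3   6       2  |       7 ]
[ 0  13     2/3  |   121/3 ]
[ 0   0  304/39  |  608/39 ]
Back-substitution:
w = (608/39) / (304/39) = 2
v = (121/3 - (2/3)*(2)) / 13 = 3
u = (7 - (6)*(3) - (2)*(2)) / 3 = -5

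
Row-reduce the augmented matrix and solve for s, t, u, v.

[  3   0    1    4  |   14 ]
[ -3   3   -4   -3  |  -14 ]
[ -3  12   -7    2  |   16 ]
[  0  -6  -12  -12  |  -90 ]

Forward elimination on [A|b]:
R2 <- R2 - (-1)*R1:  [  0   3  -3   1   0 ]
R3 <- R3 - (-1)*R1:  [  0  12  -6   6  30 ]
R3 <- R3 - (4)*R2:  [  0   0   6   2  30 ]
R4 <- R4 - (-2)*R2:  [   0    0  -18  -10  -90 ]
R4 <- R4 - (-3)*R3:  [  0   0   0  -4   0 ]
Row echelon form:
[ 3  0   1   4  |  14 ]
[ 0  3  -3   1  |   0 ]
[ 0  0   6   2  |  30 ]
[ 0  0   0  -4  |   0 ]
Back-substitution:
v = (0) / -4 = 0
u = (30 - (2)*(0)) / 6 = 5
t = (0 - (-3)*(5) - (1)*(0)) / 3 = 5
s = (14 - (1)*(5) - (4)*(0)) / 3 = 3

(3, 5, 5, 0)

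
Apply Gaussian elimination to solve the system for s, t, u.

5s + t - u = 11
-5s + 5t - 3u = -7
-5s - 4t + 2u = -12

Forward elimination on [A|b]:
R2 <- R2 - (-1)*R1:  [  0   6  -4   4 ]
R3 <- R3 - (-1)*R1:  [  0  -3   1  -1 ]
R3 <- R3 - (-1/2)*R2:  [  0   0  -1   1 ]
Row echelon form:
[ 5  1  -1  |  11 ]
[ 0  6  -4  |   4 ]
[ 0  0  -1  |   1 ]
Back-substitution:
u = (1) / -1 = -1
t = (4 - (-4)*(-1)) / 6 = 0
s = (11 - (1)*(0) - (-1)*(-1)) / 5 = 2

(2, 0, -1)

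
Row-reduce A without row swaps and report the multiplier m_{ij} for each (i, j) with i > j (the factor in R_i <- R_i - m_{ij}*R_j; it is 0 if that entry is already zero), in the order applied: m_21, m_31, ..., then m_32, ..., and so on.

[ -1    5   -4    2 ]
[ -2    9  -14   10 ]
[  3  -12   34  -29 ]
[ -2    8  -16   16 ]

multipliers: 2, -3, 2, -3, 2, 1

Forward elimination:
R2 <- R2 - (2)*R1:  [  0  -1  -6   6 ]
R3 <- R3 - (-3)*R1:  [   0    3   22  -23 ]
R4 <- R4 - (2)*R1:  [  0  -2  -8  12 ]
R3 <- R3 - (-3)*R2:  [  0   0   4  -5 ]
R4 <- R4 - (2)*R2:  [ 0  0  4  0 ]
R4 <- R4 - (1)*R3:  [ 0  0  0  5 ]
Multipliers (in order of application): m_{21} = 2, m_{31} = -3, m_{41} = 2, m_{32} = -3, m_{42} = 2, m_{43} = 1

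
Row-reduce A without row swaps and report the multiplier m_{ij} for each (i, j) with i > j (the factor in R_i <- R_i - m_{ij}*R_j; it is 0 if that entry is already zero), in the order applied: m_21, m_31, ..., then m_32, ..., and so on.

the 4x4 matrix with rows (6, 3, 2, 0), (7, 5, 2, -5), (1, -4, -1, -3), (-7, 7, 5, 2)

Forward elimination:
R2 <- R2 - (7/6)*R1:  [    0   3/2  -1/3    -5 ]
R3 <- R3 - (1/6)*R1:  [    0  -9/2  -4/3    -3 ]
R4 <- R4 - (-7/6)*R1:  [    0  21/2  22/3     2 ]
R3 <- R3 - (-3)*R2:  [    0     0  -7/3   -18 ]
R4 <- R4 - (7)*R2:  [    0     0  29/3    37 ]
R4 <- R4 - (-29/7)*R3:  [      0       0       0  -263/7 ]
Multipliers (in order of application): m_{21} = 7/6, m_{31} = 1/6, m_{41} = -7/6, m_{32} = -3, m_{42} = 7, m_{43} = -29/7

multipliers: 7/6, 1/6, -7/6, -3, 7, -29/7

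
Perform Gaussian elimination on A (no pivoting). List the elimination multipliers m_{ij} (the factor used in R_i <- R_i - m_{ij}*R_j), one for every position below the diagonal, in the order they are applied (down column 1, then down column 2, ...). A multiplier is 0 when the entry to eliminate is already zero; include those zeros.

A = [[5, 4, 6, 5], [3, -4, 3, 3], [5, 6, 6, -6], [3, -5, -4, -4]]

multipliers: 3/5, 1, 3/5, -5/16, 37/32, 221/6

Forward elimination:
R2 <- R2 - (3/5)*R1:  [     0  -32/5   -3/5      0 ]
R3 <- R3 - (1)*R1:  [   0    2    0  -11 ]
R4 <- R4 - (3/5)*R1:  [     0  -37/5  -38/5     -7 ]
R3 <- R3 - (-5/16)*R2:  [     0      0  -3/16    -11 ]
R4 <- R4 - (37/32)*R2:  [       0        0  -221/32       -7 ]
R4 <- R4 - (221/6)*R3:  [      0       0       0  2389/6 ]
Multipliers (in order of application): m_{21} = 3/5, m_{31} = 1, m_{41} = 3/5, m_{32} = -5/16, m_{42} = 37/32, m_{43} = 221/6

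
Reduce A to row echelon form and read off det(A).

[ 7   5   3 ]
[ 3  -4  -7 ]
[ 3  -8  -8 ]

det(A) = -189

Forward elimination:
R2 <- R2 - (3/7)*R1:  [     0  -43/7  -58/7 ]
R3 <- R3 - (3/7)*R1:  [     0  -71/7  -65/7 ]
R3 <- R3 - (71/43)*R2:  [      0       0  189/43 ]
Upper-triangular form:
[ 7      5       3 ]
[ 0  -43/7   -58/7 ]
[ 0      0  189/43 ]
det(A) = (-1)^0 * (7) * (-43/7) * (189/43) = -189  (0 row swaps -> sign +1)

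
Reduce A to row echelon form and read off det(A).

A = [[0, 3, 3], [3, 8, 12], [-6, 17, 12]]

det(A) = -27

Forward elimination:
R1 <-> R2   (pivot in column 1 was zero)
[  3   8  12 ]
[  0   3   3 ]
[ -6  17  12 ]
R3 <- R3 - (-2)*R1:  [  0  33  36 ]
R3 <- R3 - (11)*R2:  [ 0  0  3 ]
Upper-triangular form:
[ 3  8  12 ]
[ 0  3   3 ]
[ 0  0   3 ]
det(A) = (-1)^1 * (3) * (3) * (3) = -27  (1 row swap -> sign -1)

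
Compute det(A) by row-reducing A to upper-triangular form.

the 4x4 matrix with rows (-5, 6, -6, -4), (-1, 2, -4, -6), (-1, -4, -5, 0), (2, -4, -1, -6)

Forward elimination:
R2 <- R2 - (1/5)*R1:  [     0    4/5  -14/5  -26/5 ]
R3 <- R3 - (1/5)*R1:  [     0  -26/5  -19/5    4/5 ]
R4 <- R4 - (-2/5)*R1:  [     0   -8/5  -17/5  -38/5 ]
R3 <- R3 - (-13/2)*R2:  [   0    0  -22  -33 ]
R4 <- R4 - (-2)*R2:  [   0    0   -9  -18 ]
R4 <- R4 - (9/22)*R3:  [    0     0     0  -9/2 ]
Upper-triangular form:
[ -5    6     -6     -4 ]
[  0  4/5  -14/5  -26/5 ]
[  0    0    -22    -33 ]
[  0    0      0   -9/2 ]
det(A) = (-1)^0 * (-5) * (4/5) * (-22) * (-9/2) = -396  (0 row swaps -> sign +1)

det(A) = -396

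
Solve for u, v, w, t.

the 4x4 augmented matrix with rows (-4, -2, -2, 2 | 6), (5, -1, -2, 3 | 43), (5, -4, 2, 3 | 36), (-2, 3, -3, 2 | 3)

Forward elimination on [A|b]:
R2 <- R2 - (-5/4)*R1:  [     0   -7/2   -9/2   11/2  101/2 ]
R3 <- R3 - (-5/4)*R1:  [     0  -13/2   -1/2   11/2   87/2 ]
R4 <- R4 - (1/2)*R1:  [  0   4  -2   1   0 ]
R3 <- R3 - (13/7)*R2:  [      0       0    55/7   -33/7  -352/7 ]
R4 <- R4 - (-8/7)*R2:  [     0      0  -50/7   51/7  404/7 ]
R4 <- R4 - (-10/11)*R3:  [  0   0   0   3  12 ]
Row echelon form:
[ -4    -2    -2      2  |       6 ]
[  0  -7/2  -9/2   11/2  |   101/2 ]
[  0     0  55/7  -33/7  |  -352/7 ]
[  0     0     0      3  |      12 ]
Back-substitution:
t = (12) / 3 = 4
w = (-352/7 - (-33/7)*(4)) / (55/7) = -4
v = (101/2 - (-9/2)*(-4) - (11/2)*(4)) / (-7/2) = -3
u = (6 - (-2)*(-3) - (-2)*(-4) - (2)*(4)) / -4 = 4

(4, -3, -4, 4)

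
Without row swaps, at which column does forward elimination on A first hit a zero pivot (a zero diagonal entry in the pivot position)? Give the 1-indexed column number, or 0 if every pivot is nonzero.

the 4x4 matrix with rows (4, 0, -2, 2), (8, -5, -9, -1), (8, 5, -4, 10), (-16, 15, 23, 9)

first zero-pivot column = 0

Naive forward elimination:
R2 <- R2 - (2)*R1:  [  0  -5  -5  -5 ]
R3 <- R3 - (2)*R1:  [ 0  5  0  6 ]
R4 <- R4 - (-4)*R1:  [  0  15  15  17 ]
R3 <- R3 - (-1)*R2:  [  0   0  -5   1 ]
R4 <- R4 - (-3)*R2:  [ 0  0  0  2 ]
All pivots nonzero; naive elimination completes without hitting a zero pivot.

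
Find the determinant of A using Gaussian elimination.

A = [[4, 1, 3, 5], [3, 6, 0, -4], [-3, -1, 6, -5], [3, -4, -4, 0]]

Forward elimination:
R2 <- R2 - (3/4)*R1:  [     0   21/4   -9/4  -31/4 ]
R3 <- R3 - (-3/4)*R1:  [    0  -1/4  33/4  -5/4 ]
R4 <- R4 - (3/4)*R1:  [     0  -19/4  -25/4  -15/4 ]
R3 <- R3 - (-1/21)*R2:  [      0       0    57/7  -34/21 ]
R4 <- R4 - (-19/21)*R2:  [       0        0    -58/7  -226/21 ]
R4 <- R4 - (-58/57)*R3:  [         0          0          0  -2122/171 ]
Upper-triangular form:
[ 4     1     3          5 ]
[ 0  21/4  -9/4      -31/4 ]
[ 0     0  57/7     -34/21 ]
[ 0     0     0  -2122/171 ]
det(A) = (-1)^0 * (4) * (21/4) * (57/7) * (-2122/171) = -2122  (0 row swaps -> sign +1)

det(A) = -2122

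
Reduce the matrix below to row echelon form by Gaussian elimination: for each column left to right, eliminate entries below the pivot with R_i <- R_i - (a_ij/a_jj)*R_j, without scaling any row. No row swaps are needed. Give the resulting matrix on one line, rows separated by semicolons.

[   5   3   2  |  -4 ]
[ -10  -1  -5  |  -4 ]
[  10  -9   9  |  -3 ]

REF = [5 3 2 -4; 0 5 -1 -12; 0 0 2 -31]

Forward elimination:
R2 <- R2 - (-2)*R1:  [   0    5   -1  -12 ]
R3 <- R3 - (2)*R1:  [   0  -15    5    5 ]
R3 <- R3 - (-3)*R2:  [   0    0    2  -31 ]
Row echelon form:
[ 5  3   2  |   -4 ]
[ 0  5  -1  |  -12 ]
[ 0  0   2  |  -31 ]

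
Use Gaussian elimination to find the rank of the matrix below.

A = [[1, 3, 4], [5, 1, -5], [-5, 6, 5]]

Row reduction:
R2 <- R2 - (5)*R1:  [   0  -14  -25 ]
R3 <- R3 - (-5)*R1:  [  0  21  25 ]
R3 <- R3 - (-3/2)*R2:  [     0      0  -25/2 ]
Row echelon form:
[ 1    3      4 ]
[ 0  -14    -25 ]
[ 0    0  -25/2 ]
Nonzero rows / pivot columns: 3

rank(A) = 3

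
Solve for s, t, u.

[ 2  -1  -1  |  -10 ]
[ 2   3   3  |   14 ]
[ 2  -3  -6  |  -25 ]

Forward elimination on [A|b]:
R2 <- R2 - (1)*R1:  [  0   4   4  24 ]
R3 <- R3 - (1)*R1:  [   0   -2   -5  -15 ]
R3 <- R3 - (-1/2)*R2:  [  0   0  -3  -3 ]
Row echelon form:
[ 2  -1  -1  |  -10 ]
[ 0   4   4  |   24 ]
[ 0   0  -3  |   -3 ]
Back-substitution:
u = (-3) / -3 = 1
t = (24 - (4)*(1)) / 4 = 5
s = (-10 - (-1)*(5) - (-1)*(1)) / 2 = -2

(-2, 5, 1)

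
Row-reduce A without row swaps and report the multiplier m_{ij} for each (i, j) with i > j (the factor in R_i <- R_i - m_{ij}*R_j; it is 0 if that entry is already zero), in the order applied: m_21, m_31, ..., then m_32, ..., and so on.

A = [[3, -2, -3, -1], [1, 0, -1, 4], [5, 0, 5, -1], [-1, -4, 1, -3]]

multipliers: 1/3, 5/3, -1/3, 5, -7, 0

Forward elimination:
R2 <- R2 - (1/3)*R1:  [    0   2/3     0  13/3 ]
R3 <- R3 - (5/3)*R1:  [    0  10/3    10   2/3 ]
R4 <- R4 - (-1/3)*R1:  [     0  -14/3      0  -10/3 ]
R3 <- R3 - (5)*R2:  [   0    0   10  -21 ]
R4 <- R4 - (-7)*R2:  [  0   0   0  27 ]
R4: entry in column 3 is already 0 -> m_{43} = 0 (no row operation needed)
Multipliers (in order of application): m_{21} = 1/3, m_{31} = 5/3, m_{41} = -1/3, m_{32} = 5, m_{42} = -7, m_{43} = 0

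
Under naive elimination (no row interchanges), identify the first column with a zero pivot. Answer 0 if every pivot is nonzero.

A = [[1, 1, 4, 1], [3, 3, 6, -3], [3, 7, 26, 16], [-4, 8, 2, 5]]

first zero-pivot column = 2

Naive forward elimination:
R2 <- R2 - (3)*R1:  [  0   0  -6  -6 ]
R3 <- R3 - (3)*R1:  [  0   4  14  13 ]
R4 <- R4 - (-4)*R1:  [  0  12  18   9 ]
Matrix at this point:
[ 1   1   4   1 ]
[ 0   0  -6  -6 ]
[ 0   4  14  13 ]
[ 0  12  18   9 ]
Pivot entry (2,2) is zero but row 3 has 4 in column 2 -> naive elimination stops; a row interchange (e.g. R2 <-> R3) would be required here.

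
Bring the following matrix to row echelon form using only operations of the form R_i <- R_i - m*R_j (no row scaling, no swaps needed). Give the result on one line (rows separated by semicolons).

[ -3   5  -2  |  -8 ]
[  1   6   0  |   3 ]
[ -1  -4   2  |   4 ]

Forward elimination:
R2 <- R2 - (-1/3)*R1:  [    0  23/3  -2/3   1/3 ]
R3 <- R3 - (1/3)*R1:  [     0  -17/3    8/3   20/3 ]
R3 <- R3 - (-17/23)*R2:  [      0       0   50/23  159/23 ]
Row echelon form:
[ -3     5     -2  |      -8 ]
[  0  23/3   -2/3  |     1/3 ]
[  0     0  50/23  |  159/23 ]

REF = [-3 5 -2 -8; 0 23/3 -2/3 1/3; 0 0 50/23 159/23]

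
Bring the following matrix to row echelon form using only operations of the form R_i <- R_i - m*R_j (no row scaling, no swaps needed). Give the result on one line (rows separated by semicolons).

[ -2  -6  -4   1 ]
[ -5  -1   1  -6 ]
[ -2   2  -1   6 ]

Forward elimination:
R2 <- R2 - (5/2)*R1:  [     0     14     11  -17/2 ]
R3 <- R3 - (1)*R1:  [ 0  8  3  5 ]
R3 <- R3 - (4/7)*R2:  [     0      0  -23/7   69/7 ]
Row echelon form:
[ -2  -6     -4      1 ]
[  0  14     11  -17/2 ]
[  0   0  -23/7   69/7 ]

REF = [-2 -6 -4 1; 0 14 11 -17/2; 0 0 -23/7 69/7]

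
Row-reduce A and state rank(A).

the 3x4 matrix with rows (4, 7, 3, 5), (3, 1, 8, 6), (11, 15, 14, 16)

Row reduction:
R2 <- R2 - (3/4)*R1:  [     0  -17/4   23/4    9/4 ]
R3 <- R3 - (11/4)*R1:  [     0  -17/4   23/4    9/4 ]
R3 <- R3 - (1)*R2:  [ 0  0  0  0 ]
Row echelon form:
[ 4      7     3    5 ]
[ 0  -17/4  23/4  9/4 ]
[ 0      0     0    0 ]
Nonzero rows / pivot columns: 2

rank(A) = 2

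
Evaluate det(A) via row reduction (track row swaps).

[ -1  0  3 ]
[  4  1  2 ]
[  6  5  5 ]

det(A) = 47

Forward elimination:
R2 <- R2 - (-4)*R1:  [  0   1  14 ]
R3 <- R3 - (-6)*R1:  [  0   5  23 ]
R3 <- R3 - (5)*R2:  [   0    0  -47 ]
Upper-triangular form:
[ -1  0    3 ]
[  0  1   14 ]
[  0  0  -47 ]
det(A) = (-1)^0 * (-1) * (1) * (-47) = 47  (0 row swaps -> sign +1)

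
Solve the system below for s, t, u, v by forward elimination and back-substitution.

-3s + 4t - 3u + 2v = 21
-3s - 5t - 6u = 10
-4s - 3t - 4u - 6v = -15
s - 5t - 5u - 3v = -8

Forward elimination on [A|b]:
R2 <- R2 - (1)*R1:  [   0   -9   -3   -2  -11 ]
R3 <- R3 - (4/3)*R1:  [     0  -25/3      0  -26/3    -43 ]
R4 <- R4 - (-1/3)*R1:  [     0  -11/3     -6   -7/3     -1 ]
R3 <- R3 - (25/27)*R2:  [       0        0     25/9  -184/27  -886/27 ]
R4 <- R4 - (11/27)*R2:  [      0       0   -43/9  -41/27   94/27 ]
R4 <- R4 - (-43/25)*R3:  [        0         0         0   -331/25  -1324/25 ]
Row echelon form:
[ -3   4    -3        2  |        21 ]
[  0  -9    -3       -2  |       -11 ]
[  0   0  25/9  -184/27  |   -886/27 ]
[  0   0     0  -331/25  |  -1324/25 ]
Back-substitution:
v = (-1324/25) / (-331/25) = 4
u = (-886/27 - (-184/27)*(4)) / (25/9) = -2
t = (-11 - (-3)*(-2) - (-2)*(4)) / -9 = 1
s = (21 - (4)*(1) - (-3)*(-2) - (2)*(4)) / -3 = -1

(-1, 1, -2, 4)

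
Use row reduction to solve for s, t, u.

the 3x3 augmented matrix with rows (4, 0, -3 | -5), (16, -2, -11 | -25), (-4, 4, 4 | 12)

Forward elimination on [A|b]:
R2 <- R2 - (4)*R1:  [  0  -2   1  -5 ]
R3 <- R3 - (-1)*R1:  [ 0  4  1  7 ]
R3 <- R3 - (-2)*R2:  [  0   0   3  -3 ]
Row echelon form:
[ 4   0  -3  |  -5 ]
[ 0  -2   1  |  -5 ]
[ 0   0   3  |  -3 ]
Back-substitution:
u = (-3) / 3 = -1
t = (-5 - (1)*(-1)) / -2 = 2
s = (-5 - (-3)*(-1)) / 4 = -2

(-2, 2, -1)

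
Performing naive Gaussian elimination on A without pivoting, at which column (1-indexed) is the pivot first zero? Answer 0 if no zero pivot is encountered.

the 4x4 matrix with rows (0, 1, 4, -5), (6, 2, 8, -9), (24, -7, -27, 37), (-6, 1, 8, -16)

first zero-pivot column = 1

Naive forward elimination:
Pivot entry (1,1) is zero but row 2 has 6 in column 1 -> naive elimination stops; a row interchange (e.g. R1 <-> R2) would be required here.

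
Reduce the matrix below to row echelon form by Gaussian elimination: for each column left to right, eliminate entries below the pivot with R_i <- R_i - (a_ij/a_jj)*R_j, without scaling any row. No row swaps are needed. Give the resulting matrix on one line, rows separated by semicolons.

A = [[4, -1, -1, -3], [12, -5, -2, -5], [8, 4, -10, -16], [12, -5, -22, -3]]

Forward elimination:
R2 <- R2 - (3)*R1:  [  0  -2   1   4 ]
R3 <- R3 - (2)*R1:  [   0    6   -8  -10 ]
R4 <- R4 - (3)*R1:  [   0   -2  -19    6 ]
R3 <- R3 - (-3)*R2:  [  0   0  -5   2 ]
R4 <- R4 - (1)*R2:  [   0    0  -20    2 ]
R4 <- R4 - (4)*R3:  [  0   0   0  -6 ]
Row echelon form:
[ 4  -1  -1  -3 ]
[ 0  -2   1   4 ]
[ 0   0  -5   2 ]
[ 0   0   0  -6 ]

REF = [4 -1 -1 -3; 0 -2 1 4; 0 0 -5 2; 0 0 0 -6]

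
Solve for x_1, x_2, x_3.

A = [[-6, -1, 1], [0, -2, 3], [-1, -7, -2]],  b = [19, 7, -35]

Forward elimination on [A|b]:
R3 <- R3 - (1/6)*R1:  [      0   -41/6   -13/6  -229/6 ]
R3 <- R3 - (41/12)*R2:  [       0        0  -149/12  -745/12 ]
Row echelon form:
[ -6  -1        1  |       19 ]
[  0  -2        3  |        7 ]
[  0   0  -149/12  |  -745/12 ]
Back-substitution:
x_3 = (-745/12) / (-149/12) = 5
x_2 = (7 - (3)*(5)) / -2 = 4
x_1 = (19 - (-1)*(4) - (1)*(5)) / -6 = -3

(-3, 4, 5)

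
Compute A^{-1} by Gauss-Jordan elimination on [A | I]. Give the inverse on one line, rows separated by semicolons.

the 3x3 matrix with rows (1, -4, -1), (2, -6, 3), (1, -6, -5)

Gauss-Jordan on [A | I]:
R2 <- R2 - (2)*R1:  [  0   2   5  |  -2   1   0 ]
R3 <- R3 - (1)*R1:  [  0  -2  -4  |  -1   0   1 ]
R2 <- (1/2)*R2:  [   0    1  5/2  |   -1  1/2    0 ]
R1 <- R1 - (-4)*R2:  [  1   0   9  |  -3   2   0 ]
R3 <- R3 - (-2)*R2:  [  0   0   1  |  -3   1   1 ]
R1 <- R1 - (9)*R3:  [  1   0   0  |  24  -7  -9 ]
R2 <- R2 - (5/2)*R3:  [    0     1     0  |  13/2    -2  -5/2 ]
Right block of [I | A^{-1}] is the inverse:
[   24  -7    -9 ]
[ 13/2  -2  -5/2 ]
[   -3   1     1 ]

inverse = [24 -7 -9; 13/2 -2 -5/2; -3 1 1]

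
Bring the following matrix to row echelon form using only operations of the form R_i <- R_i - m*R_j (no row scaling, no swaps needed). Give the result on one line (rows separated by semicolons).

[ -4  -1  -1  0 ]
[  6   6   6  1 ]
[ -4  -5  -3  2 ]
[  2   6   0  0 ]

REF = [-4 -1 -1 0; 0 9/2 9/2 1; 0 0 2 26/9; 0 0 0 67/9]

Forward elimination:
R2 <- R2 - (-3/2)*R1:  [   0  9/2  9/2    1 ]
R3 <- R3 - (1)*R1:  [  0  -4  -2   2 ]
R4 <- R4 - (-1/2)*R1:  [    0  11/2  -1/2     0 ]
R3 <- R3 - (-8/9)*R2:  [    0     0     2  26/9 ]
R4 <- R4 - (11/9)*R2:  [     0      0     -6  -11/9 ]
R4 <- R4 - (-3)*R3:  [    0     0     0  67/9 ]
Row echelon form:
[ -4   -1   -1     0 ]
[  0  9/2  9/2     1 ]
[  0    0    2  26/9 ]
[  0    0    0  67/9 ]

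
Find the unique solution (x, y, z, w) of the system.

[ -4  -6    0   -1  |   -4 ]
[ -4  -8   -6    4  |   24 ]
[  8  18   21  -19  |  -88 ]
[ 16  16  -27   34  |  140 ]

Forward elimination on [A|b]:
R2 <- R2 - (1)*R1:  [  0  -2  -6   5  28 ]
R3 <- R3 - (-2)*R1:  [   0    6   21  -21  -96 ]
R4 <- R4 - (-4)*R1:  [   0   -8  -27   30  124 ]
R3 <- R3 - (-3)*R2:  [   0    0    3   -6  -12 ]
R4 <- R4 - (4)*R2:  [  0   0  -3  10  12 ]
R4 <- R4 - (-1)*R3:  [ 0  0  0  4  0 ]
Row echelon form:
[ -4  -6   0  -1  |   -4 ]
[  0  -2  -6   5  |   28 ]
[  0   0   3  -6  |  -12 ]
[  0   0   0   4  |    0 ]
Back-substitution:
w = (0) / 4 = 0
z = (-12 - (-6)*(0)) / 3 = -4
y = (28 - (-6)*(-4) - (5)*(0)) / -2 = -2
x = (-4 - (-6)*(-2) - (-1)*(0)) / -4 = 4

(4, -2, -4, 0)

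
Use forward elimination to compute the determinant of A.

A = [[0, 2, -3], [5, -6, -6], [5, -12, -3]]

Forward elimination:
R1 <-> R2   (pivot in column 1 was zero)
[ 5   -6  -6 ]
[ 0    2  -3 ]
[ 5  -12  -3 ]
R3 <- R3 - (1)*R1:  [  0  -6   3 ]
R3 <- R3 - (-3)*R2:  [  0   0  -6 ]
Upper-triangular form:
[ 5  -6  -6 ]
[ 0   2  -3 ]
[ 0   0  -6 ]
det(A) = (-1)^1 * (5) * (2) * (-6) = 60  (1 row swap -> sign -1)

det(A) = 60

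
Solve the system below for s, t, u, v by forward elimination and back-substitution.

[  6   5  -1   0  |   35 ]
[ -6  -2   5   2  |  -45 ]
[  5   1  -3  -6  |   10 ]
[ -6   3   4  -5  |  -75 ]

(5, 0, -5, 5)

Forward elimination on [A|b]:
R2 <- R2 - (-1)*R1:  [   0    3    4    2  -10 ]
R3 <- R3 - (5/6)*R1:  [      0   -19/6   -13/6      -6  -115/6 ]
R4 <- R4 - (-1)*R1:  [   0    8    3   -5  -40 ]
R3 <- R3 - (-19/18)*R2:  [       0        0    37/18    -35/9  -535/18 ]
R4 <- R4 - (8/3)*R2:  [     0      0  -23/3  -31/3  -40/3 ]
R4 <- R4 - (-138/37)*R3:  [        0         0         0   -919/37  -4595/37 ]
Row echelon form:
[ 6  5     -1        0  |        35 ]
[ 0  3      4        2  |       -10 ]
[ 0  0  37/18    -35/9  |   -535/18 ]
[ 0  0      0  -919/37  |  -4595/37 ]
Back-substitution:
v = (-4595/37) / (-919/37) = 5
u = (-535/18 - (-35/9)*(5)) / (37/18) = -5
t = (-10 - (4)*(-5) - (2)*(5)) / 3 = 0
s = (35 - (5)*(0) - (-1)*(-5)) / 6 = 5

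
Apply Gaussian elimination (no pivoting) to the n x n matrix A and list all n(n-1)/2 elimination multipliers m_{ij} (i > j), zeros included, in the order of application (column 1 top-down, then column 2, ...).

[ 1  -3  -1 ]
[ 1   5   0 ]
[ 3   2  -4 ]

multipliers: 1, 3, 11/8

Forward elimination:
R2 <- R2 - (1)*R1:  [ 0  8  1 ]
R3 <- R3 - (3)*R1:  [  0  11  -1 ]
R3 <- R3 - (11/8)*R2:  [     0      0  -19/8 ]
Multipliers (in order of application): m_{21} = 1, m_{31} = 3, m_{32} = 11/8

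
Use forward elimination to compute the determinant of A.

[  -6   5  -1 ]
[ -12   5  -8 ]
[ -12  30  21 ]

det(A) = -30

Forward elimination:
R2 <- R2 - (2)*R1:  [  0  -5  -6 ]
R3 <- R3 - (2)*R1:  [  0  20  23 ]
R3 <- R3 - (-4)*R2:  [  0   0  -1 ]
Upper-triangular form:
[ -6   5  -1 ]
[  0  -5  -6 ]
[  0   0  -1 ]
det(A) = (-1)^0 * (-6) * (-5) * (-1) = -30  (0 row swaps -> sign +1)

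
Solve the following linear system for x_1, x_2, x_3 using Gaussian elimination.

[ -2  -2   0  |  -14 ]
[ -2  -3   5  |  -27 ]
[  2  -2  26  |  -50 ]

(4, 3, -2)

Forward elimination on [A|b]:
R2 <- R2 - (1)*R1:  [   0   -1    5  -13 ]
R3 <- R3 - (-1)*R1:  [   0   -4   26  -64 ]
R3 <- R3 - (4)*R2:  [   0    0    6  -12 ]
Row echelon form:
[ -2  -2  0  |  -14 ]
[  0  -1  5  |  -13 ]
[  0   0  6  |  -12 ]
Back-substitution:
x_3 = (-12) / 6 = -2
x_2 = (-13 - (5)*(-2)) / -1 = 3
x_1 = (-14 - (-2)*(3)) / -2 = 4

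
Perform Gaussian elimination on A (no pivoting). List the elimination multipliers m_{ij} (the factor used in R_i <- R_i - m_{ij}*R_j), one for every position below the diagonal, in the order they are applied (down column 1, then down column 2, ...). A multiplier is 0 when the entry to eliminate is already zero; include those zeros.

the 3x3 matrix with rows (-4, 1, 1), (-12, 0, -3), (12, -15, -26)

multipliers: 3, -3, 4

Forward elimination:
R2 <- R2 - (3)*R1:  [  0  -3  -6 ]
R3 <- R3 - (-3)*R1:  [   0  -12  -23 ]
R3 <- R3 - (4)*R2:  [ 0  0  1 ]
Multipliers (in order of application): m_{21} = 3, m_{31} = -3, m_{32} = 4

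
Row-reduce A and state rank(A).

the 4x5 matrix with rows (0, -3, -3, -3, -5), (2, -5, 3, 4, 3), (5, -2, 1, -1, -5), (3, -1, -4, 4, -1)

Row reduction:
R1 <-> R2   (pivot in column 1 was zero)
[ 2  -5   3   4   3 ]
[ 0  -3  -3  -3  -5 ]
[ 5  -2   1  -1  -5 ]
[ 3  -1  -4   4  -1 ]
R3 <- R3 - (5/2)*R1:  [     0   21/2  -13/2    -11  -25/2 ]
R4 <- R4 - (3/2)*R1:  [     0   13/2  -17/2     -2  -11/2 ]
R3 <- R3 - (-7/2)*R2:  [     0      0    -17  -43/2    -30 ]
R4 <- R4 - (-13/6)*R2:  [     0      0    -15  -17/2  -49/3 ]
R4 <- R4 - (15/17)*R3:  [      0       0       0  178/17  517/51 ]
Row echelon form:
[ 2  -5    3       4       3 ]
[ 0  -3   -3      -3      -5 ]
[ 0   0  -17   -43/2     -30 ]
[ 0   0    0  178/17  517/51 ]
Nonzero rows / pivot columns: 4

rank(A) = 4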